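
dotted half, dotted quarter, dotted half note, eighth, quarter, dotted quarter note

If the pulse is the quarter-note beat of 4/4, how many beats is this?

10.5

One quarter-note beat = 2 eighth notes.
In eighth notes: dotted half = 6; dotted quarter = 3; dotted half note = 6; eighth = 1; quarter = 2; dotted quarter note = 3.
Total: 6 + 3 + 6 + 1 + 2 + 3 = 21.
21 ÷ 2 = 10.5 beats.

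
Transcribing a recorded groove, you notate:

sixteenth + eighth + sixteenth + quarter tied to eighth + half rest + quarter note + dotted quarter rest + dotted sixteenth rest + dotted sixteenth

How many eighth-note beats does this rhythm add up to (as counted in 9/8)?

One eighth-note beat = 4 thirty-second notes.
Each duration in thirty-second notes: sixteenth = 2; eighth = 4; sixteenth = 2; quarter tied to eighth (quarter + eighth) = 12; half rest = 16; quarter note = 8; dotted quarter rest = 12; dotted sixteenth rest = 3; dotted sixteenth = 3.
Total: 2 + 4 + 2 + 12 + 16 + 8 + 12 + 3 + 3 = 62.
62 ÷ 4 = 15.5 beats.

15.5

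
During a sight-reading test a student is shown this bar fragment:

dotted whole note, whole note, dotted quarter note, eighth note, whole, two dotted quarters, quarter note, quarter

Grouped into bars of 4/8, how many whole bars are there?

10

One bar of 4/8 = 4 eighth notes.
Each duration in eighth notes: dotted whole note = 12; whole note = 8; dotted quarter note = 3; eighth note = 1; whole = 8; dotted quarter = 3; dotted quarter = 3; quarter note = 2; quarter = 2.
Total: 12 + 8 + 3 + 1 + 8 + 3 + 3 + 2 + 2 = 42.
42 ÷ 4 = 10 complete bars with 2 left over.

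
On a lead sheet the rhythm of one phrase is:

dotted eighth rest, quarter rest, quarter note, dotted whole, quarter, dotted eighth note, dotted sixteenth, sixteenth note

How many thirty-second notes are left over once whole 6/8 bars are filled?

17

One bar of 6/8 = 24 thirty-second notes.
Working in thirty-second notes: dotted eighth rest = 6; quarter rest = 8; quarter note = 8; dotted whole = 48; quarter = 8; dotted eighth note = 6; dotted sixteenth = 3; sixteenth note = 2.
Adding: 6 + 8 + 8 + 48 + 8 + 6 + 3 + 2 = 89.
89 ÷ 24 = 3 complete bars with 17 thirty-second notes remaining.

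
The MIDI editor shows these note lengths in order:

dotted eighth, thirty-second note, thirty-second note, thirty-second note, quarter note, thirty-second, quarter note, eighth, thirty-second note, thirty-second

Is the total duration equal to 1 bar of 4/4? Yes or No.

Yes

One bar of 4/4 = 32 thirty-second notes.
Each duration in thirty-second notes: dotted eighth = 6; thirty-second note = 1; thirty-second note = 1; thirty-second note = 1; quarter note = 8; thirty-second = 1; quarter note = 8; eighth = 4; thirty-second note = 1; thirty-second = 1.
Sum: 6 + 1 + 1 + 1 + 8 + 1 + 8 + 4 + 1 + 1 = 32.
32 equals 32, so the answer is Yes.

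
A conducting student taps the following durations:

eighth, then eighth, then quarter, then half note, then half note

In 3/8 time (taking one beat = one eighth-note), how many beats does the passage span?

12

One eighth-note beat = 2 sixteenth notes.
In sixteenth notes: eighth = 2; eighth = 2; quarter = 4; half note = 8; half note = 8.
Sum: 2 + 2 + 4 + 8 + 8 = 24.
24 ÷ 2 = 12 beats.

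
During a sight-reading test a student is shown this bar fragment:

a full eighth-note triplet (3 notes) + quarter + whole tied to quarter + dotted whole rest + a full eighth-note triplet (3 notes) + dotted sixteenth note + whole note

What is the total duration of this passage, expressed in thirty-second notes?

Convert each value to thirty-second notes: a full eighth-note triplet (3 notes) (three triplet eighths span one quarter) = 8; quarter = 8; whole tied to quarter (whole + quarter) = 40; dotted whole rest = 48; a full eighth-note triplet (3 notes) (three triplet eighths span one quarter) = 8; dotted sixteenth note = 3; whole note = 32.
Adding: 8 + 8 + 40 + 48 + 8 + 3 + 32 = 147 thirty-second notes.

147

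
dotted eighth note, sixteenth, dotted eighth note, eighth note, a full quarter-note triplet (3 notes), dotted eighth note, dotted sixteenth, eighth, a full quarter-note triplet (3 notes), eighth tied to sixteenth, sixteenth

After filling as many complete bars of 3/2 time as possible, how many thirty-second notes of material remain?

One bar of 3/2 = 48 thirty-second notes.
Each duration in thirty-second notes: dotted eighth note = 6; sixteenth = 2; dotted eighth note = 6; eighth note = 4; a full quarter-note triplet (3 notes) (three triplet quarters span one half) = 16; dotted eighth note = 6; dotted sixteenth = 3; eighth = 4; a full quarter-note triplet (3 notes) (three triplet quarters span one half) = 16; eighth tied to sixteenth (eighth + sixteenth) = 6; sixteenth = 2.
Altogether 6 + 2 + 6 + 4 + 16 + 6 + 3 + 4 + 16 + 6 + 2 = 71.
71 ÷ 48 = 1 complete bar with 23 thirty-second notes remaining.

23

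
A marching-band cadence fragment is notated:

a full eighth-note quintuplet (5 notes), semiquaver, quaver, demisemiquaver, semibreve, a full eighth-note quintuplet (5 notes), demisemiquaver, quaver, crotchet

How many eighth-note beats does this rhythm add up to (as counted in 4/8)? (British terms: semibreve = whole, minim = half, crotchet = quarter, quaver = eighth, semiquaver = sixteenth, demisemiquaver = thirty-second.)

One eighth-note beat = 4 thirty-second notes.
In thirty-second notes: a full eighth-note quintuplet (5 notes) (five quintuplet eighths span one half) = 16; semiquaver = 2; quaver = 4; demisemiquaver = 1; semibreve = 32; a full eighth-note quintuplet (5 notes) (five quintuplet eighths span one half) = 16; demisemiquaver = 1; quaver = 4; crotchet = 8.
Sum: 16 + 2 + 4 + 1 + 32 + 16 + 1 + 4 + 8 = 84.
84 ÷ 4 = 21 beats.

21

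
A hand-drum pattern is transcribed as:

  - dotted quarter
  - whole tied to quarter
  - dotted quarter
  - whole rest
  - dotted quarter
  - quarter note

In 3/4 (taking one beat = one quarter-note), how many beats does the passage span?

14.5

One quarter-note beat = 2 eighth notes.
Express everything in eighth notes: dotted quarter = 3; whole tied to quarter (whole + quarter) = 10; dotted quarter = 3; whole rest = 8; dotted quarter = 3; quarter note = 2.
Adding: 3 + 10 + 3 + 8 + 3 + 2 = 29.
29 ÷ 2 = 14.5 beats.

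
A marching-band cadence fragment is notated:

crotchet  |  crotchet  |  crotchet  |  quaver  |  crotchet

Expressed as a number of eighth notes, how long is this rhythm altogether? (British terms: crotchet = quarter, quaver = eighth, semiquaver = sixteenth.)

9

Express everything in eighth notes: crotchet = 2; crotchet = 2; crotchet = 2; quaver = 1; crotchet = 2.
Sum: 2 + 2 + 2 + 1 + 2 = 9 eighth notes.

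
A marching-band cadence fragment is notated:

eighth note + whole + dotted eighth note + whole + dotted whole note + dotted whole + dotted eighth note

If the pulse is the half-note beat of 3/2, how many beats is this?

One half-note beat = 8 sixteenth notes.
Working in sixteenth notes: eighth note = 2; whole = 16; dotted eighth note = 3; whole = 16; dotted whole note = 24; dotted whole = 24; dotted eighth note = 3.
Altogether 2 + 16 + 3 + 16 + 24 + 24 + 3 = 88.
88 ÷ 8 = 11 beats.

11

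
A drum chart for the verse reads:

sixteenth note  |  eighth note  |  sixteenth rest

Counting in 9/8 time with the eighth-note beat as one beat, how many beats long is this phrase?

One eighth-note beat = 2 sixteenth notes.
Each duration in sixteenth notes: sixteenth note = 1; eighth note = 2; sixteenth rest = 1.
Altogether 1 + 2 + 1 = 4.
4 ÷ 2 = 2 beats.

2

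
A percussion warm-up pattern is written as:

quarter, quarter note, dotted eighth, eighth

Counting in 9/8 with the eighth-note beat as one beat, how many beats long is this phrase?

6.5

One eighth-note beat = 2 sixteenth notes.
In sixteenth notes: quarter = 4; quarter note = 4; dotted eighth = 3; eighth = 2.
Sum: 4 + 4 + 3 + 2 = 13.
13 ÷ 2 = 6.5 beats.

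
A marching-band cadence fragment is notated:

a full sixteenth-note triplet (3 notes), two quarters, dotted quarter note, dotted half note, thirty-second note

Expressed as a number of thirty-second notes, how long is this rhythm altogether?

57

Express everything in thirty-second notes: a full sixteenth-note triplet (3 notes) (three triplet sixteenths span one eighth) = 4; quarter = 8; quarter = 8; dotted quarter note = 12; dotted half note = 24; thirty-second note = 1.
Total: 4 + 8 + 8 + 12 + 24 + 1 = 57 thirty-second notes.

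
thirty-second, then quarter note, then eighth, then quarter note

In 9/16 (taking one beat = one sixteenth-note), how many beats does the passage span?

One sixteenth-note beat = 2 thirty-second notes.
Convert each value to thirty-second notes: thirty-second = 1; quarter note = 8; eighth = 4; quarter note = 8.
Total: 1 + 8 + 4 + 8 = 21.
21 ÷ 2 = 10.5 beats.

10.5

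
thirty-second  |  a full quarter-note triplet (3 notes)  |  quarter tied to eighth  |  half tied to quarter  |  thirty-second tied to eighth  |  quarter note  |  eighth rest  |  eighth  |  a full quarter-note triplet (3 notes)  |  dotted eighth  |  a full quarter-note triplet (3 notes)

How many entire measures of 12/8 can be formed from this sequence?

One bar of 12/8 = 48 thirty-second notes.
Convert each value to thirty-second notes: thirty-second = 1; a full quarter-note triplet (3 notes) (three triplet quarters span one half) = 16; quarter tied to eighth (quarter + eighth) = 12; half tied to quarter (half + quarter) = 24; thirty-second tied to eighth (thirty-second + eighth) = 5; quarter note = 8; eighth rest = 4; eighth = 4; a full quarter-note triplet (3 notes) (three triplet quarters span one half) = 16; dotted eighth = 6; a full quarter-note triplet (3 notes) (three triplet quarters span one half) = 16.
Altogether 1 + 16 + 12 + 24 + 5 + 8 + 4 + 4 + 16 + 6 + 16 = 112.
112 ÷ 48 = 2 complete bars with 16 left over.

2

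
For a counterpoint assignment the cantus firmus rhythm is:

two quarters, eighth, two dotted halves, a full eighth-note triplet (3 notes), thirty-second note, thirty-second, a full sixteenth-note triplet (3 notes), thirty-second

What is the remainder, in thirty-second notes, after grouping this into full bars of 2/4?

One bar of 2/4 = 16 thirty-second notes.
Express everything in thirty-second notes: quarter = 8; quarter = 8; eighth = 4; dotted half = 24; dotted half = 24; a full eighth-note triplet (3 notes) (three triplet eighths span one quarter) = 8; thirty-second note = 1; thirty-second = 1; a full sixteenth-note triplet (3 notes) (three triplet sixteenths span one eighth) = 4; thirty-second = 1.
Altogether 8 + 8 + 4 + 24 + 24 + 8 + 1 + 1 + 4 + 1 = 83.
83 ÷ 16 = 5 complete bars with 3 thirty-second notes remaining.

3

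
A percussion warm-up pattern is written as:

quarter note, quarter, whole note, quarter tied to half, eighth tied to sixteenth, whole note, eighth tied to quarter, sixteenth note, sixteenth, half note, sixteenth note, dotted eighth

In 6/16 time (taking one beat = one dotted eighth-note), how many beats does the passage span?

25

One dotted eighth-note beat = 3 sixteenth notes.
Convert each value to sixteenth notes: quarter note = 4; quarter = 4; whole note = 16; quarter tied to half (quarter + half) = 12; eighth tied to sixteenth (eighth + sixteenth) = 3; whole note = 16; eighth tied to quarter (eighth + quarter) = 6; sixteenth note = 1; sixteenth = 1; half note = 8; sixteenth note = 1; dotted eighth = 3.
Sum: 4 + 4 + 16 + 12 + 3 + 16 + 6 + 1 + 1 + 8 + 1 + 3 = 75.
75 ÷ 3 = 25 beats.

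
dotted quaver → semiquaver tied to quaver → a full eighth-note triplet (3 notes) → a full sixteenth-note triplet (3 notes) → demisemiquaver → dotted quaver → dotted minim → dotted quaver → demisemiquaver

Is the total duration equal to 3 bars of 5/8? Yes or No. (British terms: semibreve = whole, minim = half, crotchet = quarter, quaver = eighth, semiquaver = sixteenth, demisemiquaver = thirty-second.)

One bar of 5/8 = 20 thirty-second notes, so 3 bars = 60.
Working in thirty-second notes: dotted quaver = 6; semiquaver tied to quaver (semiquaver + quaver) = 6; a full eighth-note triplet (3 notes) (three triplet eighths span one quarter) = 8; a full sixteenth-note triplet (3 notes) (three triplet sixteenths span one eighth) = 4; demisemiquaver = 1; dotted quaver = 6; dotted minim = 24; dotted quaver = 6; demisemiquaver = 1.
Altogether 6 + 6 + 8 + 4 + 1 + 6 + 24 + 6 + 1 = 62.
62 exceeds 60, so the answer is No.

No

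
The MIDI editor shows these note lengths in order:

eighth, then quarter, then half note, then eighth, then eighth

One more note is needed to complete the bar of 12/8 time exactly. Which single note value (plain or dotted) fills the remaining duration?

The bar of 12/8 = 12 eighth notes.
Working in eighth notes: eighth = 1; quarter = 2; half note = 4; eighth = 1; eighth = 1.
Adding: 1 + 2 + 4 + 1 + 1 = 9.
Remaining: 12 − 9 = 3 eighth notes, which is a dotted quarter note.

dotted quarter note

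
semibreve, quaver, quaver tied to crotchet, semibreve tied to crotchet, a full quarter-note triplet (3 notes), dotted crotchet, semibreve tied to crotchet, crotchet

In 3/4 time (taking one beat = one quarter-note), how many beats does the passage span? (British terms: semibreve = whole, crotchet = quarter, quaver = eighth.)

One quarter-note beat = 2 eighth notes.
Working in eighth notes: semibreve = 8; quaver = 1; quaver tied to crotchet (quaver + crotchet) = 3; semibreve tied to crotchet (semibreve + crotchet) = 10; a full quarter-note triplet (3 notes) (three triplet quarters span one half) = 4; dotted crotchet = 3; semibreve tied to crotchet (semibreve + crotchet) = 10; crotchet = 2.
Total: 8 + 1 + 3 + 10 + 4 + 3 + 10 + 2 = 41.
41 ÷ 2 = 20.5 beats.

20.5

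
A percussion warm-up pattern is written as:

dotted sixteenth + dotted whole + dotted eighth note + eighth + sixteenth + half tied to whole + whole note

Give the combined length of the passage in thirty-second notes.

Each duration in thirty-second notes: dotted sixteenth = 3; dotted whole = 48; dotted eighth note = 6; eighth = 4; sixteenth = 2; half tied to whole (half + whole) = 48; whole note = 32.
Sum: 3 + 48 + 6 + 4 + 2 + 48 + 32 = 143 thirty-second notes.

143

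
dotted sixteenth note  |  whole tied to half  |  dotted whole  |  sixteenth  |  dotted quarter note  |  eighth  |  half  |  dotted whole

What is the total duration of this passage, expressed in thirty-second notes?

181

Convert each value to thirty-second notes: dotted sixteenth note = 3; whole tied to half (whole + half) = 48; dotted whole = 48; sixteenth = 2; dotted quarter note = 12; eighth = 4; half = 16; dotted whole = 48.
Sum: 3 + 48 + 48 + 2 + 12 + 4 + 16 + 48 = 181 thirty-second notes.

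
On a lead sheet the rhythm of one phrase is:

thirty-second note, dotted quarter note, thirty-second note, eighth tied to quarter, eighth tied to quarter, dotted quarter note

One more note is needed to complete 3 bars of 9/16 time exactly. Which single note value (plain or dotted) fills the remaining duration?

eighth note

3 bars of 9/16 = 54 thirty-second notes.
Each duration in thirty-second notes: thirty-second note = 1; dotted quarter note = 12; thirty-second note = 1; eighth tied to quarter (eighth + quarter) = 12; eighth tied to quarter (eighth + quarter) = 12; dotted quarter note = 12.
Adding: 1 + 12 + 1 + 12 + 12 + 12 = 50.
Remaining: 54 − 50 = 4 thirty-second notes, which is a eighth note.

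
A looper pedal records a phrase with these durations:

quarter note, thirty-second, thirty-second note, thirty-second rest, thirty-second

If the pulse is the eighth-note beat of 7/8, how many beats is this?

One eighth-note beat = 4 thirty-second notes.
Convert each value to thirty-second notes: quarter note = 8; thirty-second = 1; thirty-second note = 1; thirty-second rest = 1; thirty-second = 1.
Altogether 8 + 1 + 1 + 1 + 1 = 12.
12 ÷ 4 = 3 beats.

3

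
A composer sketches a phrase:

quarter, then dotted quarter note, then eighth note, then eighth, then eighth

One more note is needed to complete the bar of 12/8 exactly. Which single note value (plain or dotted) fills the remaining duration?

The bar of 12/8 = 12 eighth notes.
Express everything in eighth notes: quarter = 2; dotted quarter note = 3; eighth note = 1; eighth = 1; eighth = 1.
Adding: 2 + 3 + 1 + 1 + 1 = 8.
Remaining: 12 − 8 = 4 eighth notes, which is a half note.

half note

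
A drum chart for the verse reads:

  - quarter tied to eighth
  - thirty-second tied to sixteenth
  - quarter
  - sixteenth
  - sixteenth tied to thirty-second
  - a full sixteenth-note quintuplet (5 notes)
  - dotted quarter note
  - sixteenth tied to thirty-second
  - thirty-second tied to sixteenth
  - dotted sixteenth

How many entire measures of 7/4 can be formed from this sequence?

1

One bar of 7/4 = 56 thirty-second notes.
In thirty-second notes: quarter tied to eighth (quarter + eighth) = 12; thirty-second tied to sixteenth (thirty-second + sixteenth) = 3; quarter = 8; sixteenth = 2; sixteenth tied to thirty-second (sixteenth + thirty-second) = 3; a full sixteenth-note quintuplet (5 notes) (five quintuplet sixteenths span one quarter) = 8; dotted quarter note = 12; sixteenth tied to thirty-second (sixteenth + thirty-second) = 3; thirty-second tied to sixteenth (thirty-second + sixteenth) = 3; dotted sixteenth = 3.
Sum: 12 + 3 + 8 + 2 + 3 + 8 + 12 + 3 + 3 + 3 = 57.
57 ÷ 56 = 1 complete bar with 1 left over.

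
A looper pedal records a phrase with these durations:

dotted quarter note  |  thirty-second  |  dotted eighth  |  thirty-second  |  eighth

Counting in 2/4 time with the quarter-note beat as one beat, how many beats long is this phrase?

One quarter-note beat = 8 thirty-second notes.
Working in thirty-second notes: dotted quarter note = 12; thirty-second = 1; dotted eighth = 6; thirty-second = 1; eighth = 4.
Adding: 12 + 1 + 6 + 1 + 4 = 24.
24 ÷ 8 = 3 beats.

3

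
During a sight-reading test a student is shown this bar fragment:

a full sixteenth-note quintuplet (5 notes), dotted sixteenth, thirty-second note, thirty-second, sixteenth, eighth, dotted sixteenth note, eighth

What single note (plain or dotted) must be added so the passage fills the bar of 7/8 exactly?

The bar of 7/8 = 28 thirty-second notes.
In thirty-second notes: a full sixteenth-note quintuplet (5 notes) (five quintuplet sixteenths span one quarter) = 8; dotted sixteenth = 3; thirty-second note = 1; thirty-second = 1; sixteenth = 2; eighth = 4; dotted sixteenth note = 3; eighth = 4.
Adding: 8 + 3 + 1 + 1 + 2 + 4 + 3 + 4 = 26.
Remaining: 28 − 26 = 2 thirty-second notes, which is a sixteenth note.

sixteenth note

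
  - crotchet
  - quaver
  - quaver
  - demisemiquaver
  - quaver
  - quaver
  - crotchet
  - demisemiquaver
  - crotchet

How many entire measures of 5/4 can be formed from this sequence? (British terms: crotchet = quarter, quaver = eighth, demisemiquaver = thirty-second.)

One bar of 5/4 = 40 thirty-second notes.
Express everything in thirty-second notes: crotchet = 8; quaver = 4; quaver = 4; demisemiquaver = 1; quaver = 4; quaver = 4; crotchet = 8; demisemiquaver = 1; crotchet = 8.
Total: 8 + 4 + 4 + 1 + 4 + 4 + 8 + 1 + 8 = 42.
42 ÷ 40 = 1 complete bar with 2 left over.

1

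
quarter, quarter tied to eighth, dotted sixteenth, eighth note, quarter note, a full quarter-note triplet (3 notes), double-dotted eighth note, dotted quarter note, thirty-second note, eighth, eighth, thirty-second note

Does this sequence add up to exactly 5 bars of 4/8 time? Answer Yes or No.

Yes

One bar of 4/8 = 16 thirty-second notes, so 5 bars = 80.
Working in thirty-second notes: quarter = 8; quarter tied to eighth (quarter + eighth) = 12; dotted sixteenth = 3; eighth note = 4; quarter note = 8; a full quarter-note triplet (3 notes) (three triplet quarters span one half) = 16; double-dotted eighth note = 7; dotted quarter note = 12; thirty-second note = 1; eighth = 4; eighth = 4; thirty-second note = 1.
Altogether 8 + 12 + 3 + 4 + 8 + 16 + 7 + 12 + 1 + 4 + 4 + 1 = 80.
80 equals 80, so the answer is Yes.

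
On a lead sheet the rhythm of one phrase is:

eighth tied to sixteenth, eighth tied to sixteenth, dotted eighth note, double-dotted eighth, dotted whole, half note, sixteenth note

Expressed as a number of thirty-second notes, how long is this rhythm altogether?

Convert each value to thirty-second notes: eighth tied to sixteenth (eighth + sixteenth) = 6; eighth tied to sixteenth (eighth + sixteenth) = 6; dotted eighth note = 6; double-dotted eighth = 7; dotted whole = 48; half note = 16; sixteenth note = 2.
Altogether 6 + 6 + 6 + 7 + 48 + 16 + 2 = 91 thirty-second notes.

91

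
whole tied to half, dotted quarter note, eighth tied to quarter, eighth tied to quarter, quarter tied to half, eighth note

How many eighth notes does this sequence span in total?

Working in eighth notes: whole tied to half (whole + half) = 12; dotted quarter note = 3; eighth tied to quarter (eighth + quarter) = 3; eighth tied to quarter (eighth + quarter) = 3; quarter tied to half (quarter + half) = 6; eighth note = 1.
Sum: 12 + 3 + 3 + 3 + 6 + 1 = 28 eighth notes.

28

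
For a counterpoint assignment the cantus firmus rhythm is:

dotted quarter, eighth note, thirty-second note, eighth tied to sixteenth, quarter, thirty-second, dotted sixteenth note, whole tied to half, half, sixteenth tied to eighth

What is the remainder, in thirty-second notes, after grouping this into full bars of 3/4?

9

One bar of 3/4 = 24 thirty-second notes.
Each duration in thirty-second notes: dotted quarter = 12; eighth note = 4; thirty-second note = 1; eighth tied to sixteenth (eighth + sixteenth) = 6; quarter = 8; thirty-second = 1; dotted sixteenth note = 3; whole tied to half (whole + half) = 48; half = 16; sixteenth tied to eighth (sixteenth + eighth) = 6.
Altogether 12 + 4 + 1 + 6 + 8 + 1 + 3 + 48 + 16 + 6 = 105.
105 ÷ 24 = 4 complete bars with 9 thirty-second notes remaining.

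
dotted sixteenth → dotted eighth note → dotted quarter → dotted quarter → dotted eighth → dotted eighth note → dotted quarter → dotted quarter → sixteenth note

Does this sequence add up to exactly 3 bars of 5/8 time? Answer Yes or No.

No

One bar of 5/8 = 20 thirty-second notes, so 3 bars = 60.
Express everything in thirty-second notes: dotted sixteenth = 3; dotted eighth note = 6; dotted quarter = 12; dotted quarter = 12; dotted eighth = 6; dotted eighth note = 6; dotted quarter = 12; dotted quarter = 12; sixteenth note = 2.
Total: 3 + 6 + 12 + 12 + 6 + 6 + 12 + 12 + 2 = 71.
71 exceeds 60, so the answer is No.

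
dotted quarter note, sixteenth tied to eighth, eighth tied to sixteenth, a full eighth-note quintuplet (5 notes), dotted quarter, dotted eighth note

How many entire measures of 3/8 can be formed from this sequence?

One bar of 3/8 = 6 sixteenth notes.
Express everything in sixteenth notes: dotted quarter note = 6; sixteenth tied to eighth (sixteenth + eighth) = 3; eighth tied to sixteenth (eighth + sixteenth) = 3; a full eighth-note quintuplet (5 notes) (five quintuplet eighths span one half) = 8; dotted quarter = 6; dotted eighth note = 3.
Total: 6 + 3 + 3 + 8 + 6 + 3 = 29.
29 ÷ 6 = 4 complete bars with 5 left over.

4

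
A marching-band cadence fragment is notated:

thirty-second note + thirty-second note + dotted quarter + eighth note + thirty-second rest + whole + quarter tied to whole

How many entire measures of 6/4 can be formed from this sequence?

1

One bar of 6/4 = 48 thirty-second notes.
Convert each value to thirty-second notes: thirty-second note = 1; thirty-second note = 1; dotted quarter = 12; eighth note = 4; thirty-second rest = 1; whole = 32; quarter tied to whole (quarter + whole) = 40.
Adding: 1 + 1 + 12 + 4 + 1 + 32 + 40 = 91.
91 ÷ 48 = 1 complete bar with 43 left over.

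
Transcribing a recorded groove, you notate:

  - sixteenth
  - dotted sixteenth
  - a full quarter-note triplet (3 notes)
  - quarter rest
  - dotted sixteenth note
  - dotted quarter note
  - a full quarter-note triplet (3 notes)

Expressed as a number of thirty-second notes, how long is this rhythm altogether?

Each duration in thirty-second notes: sixteenth = 2; dotted sixteenth = 3; a full quarter-note triplet (3 notes) (three triplet quarters span one half) = 16; quarter rest = 8; dotted sixteenth note = 3; dotted quarter note = 12; a full quarter-note triplet (3 notes) (three triplet quarters span one half) = 16.
Altogether 2 + 3 + 16 + 8 + 3 + 12 + 16 = 60 thirty-second notes.

60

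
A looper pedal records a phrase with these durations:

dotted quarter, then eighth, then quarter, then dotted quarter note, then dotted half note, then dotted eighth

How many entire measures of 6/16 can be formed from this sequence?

One bar of 6/16 = 6 sixteenth notes.
Each duration in sixteenth notes: dotted quarter = 6; eighth = 2; quarter = 4; dotted quarter note = 6; dotted half note = 12; dotted eighth = 3.
Adding: 6 + 2 + 4 + 6 + 12 + 3 = 33.
33 ÷ 6 = 5 complete bars with 3 left over.

5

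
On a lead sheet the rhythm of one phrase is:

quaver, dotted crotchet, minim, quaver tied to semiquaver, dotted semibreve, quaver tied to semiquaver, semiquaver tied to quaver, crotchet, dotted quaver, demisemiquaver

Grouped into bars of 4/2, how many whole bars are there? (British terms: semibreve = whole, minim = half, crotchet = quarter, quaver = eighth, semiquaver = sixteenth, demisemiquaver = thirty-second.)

One bar of 4/2 = 64 thirty-second notes.
Working in thirty-second notes: quaver = 4; dotted crotchet = 12; minim = 16; quaver tied to semiquaver (quaver + semiquaver) = 6; dotted semibreve = 48; quaver tied to semiquaver (quaver + semiquaver) = 6; semiquaver tied to quaver (semiquaver + quaver) = 6; crotchet = 8; dotted quaver = 6; demisemiquaver = 1.
Adding: 4 + 12 + 16 + 6 + 48 + 6 + 6 + 8 + 6 + 1 = 113.
113 ÷ 64 = 1 complete bar with 49 left over.

1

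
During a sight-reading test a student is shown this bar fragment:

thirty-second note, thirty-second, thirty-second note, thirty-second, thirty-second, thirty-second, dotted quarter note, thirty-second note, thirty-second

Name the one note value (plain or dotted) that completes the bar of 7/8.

The bar of 7/8 = 28 thirty-second notes.
Each duration in thirty-second notes: thirty-second note = 1; thirty-second = 1; thirty-second note = 1; thirty-second = 1; thirty-second = 1; thirty-second = 1; dotted quarter note = 12; thirty-second note = 1; thirty-second = 1.
Adding: 1 + 1 + 1 + 1 + 1 + 1 + 12 + 1 + 1 = 20.
Remaining: 28 − 20 = 8 thirty-second notes, which is a quarter note.

quarter note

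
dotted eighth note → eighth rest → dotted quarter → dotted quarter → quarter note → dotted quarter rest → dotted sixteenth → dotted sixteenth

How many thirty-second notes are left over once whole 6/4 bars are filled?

One bar of 6/4 = 48 thirty-second notes.
Each duration in thirty-second notes: dotted eighth note = 6; eighth rest = 4; dotted quarter = 12; dotted quarter = 12; quarter note = 8; dotted quarter rest = 12; dotted sixteenth = 3; dotted sixteenth = 3.
Sum: 6 + 4 + 12 + 12 + 8 + 12 + 3 + 3 = 60.
60 ÷ 48 = 1 complete bar with 12 thirty-second notes remaining.

12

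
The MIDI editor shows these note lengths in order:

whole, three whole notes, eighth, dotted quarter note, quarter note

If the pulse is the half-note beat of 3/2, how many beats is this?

9.5

One half-note beat = 4 eighth notes.
Express everything in eighth notes: whole = 8; whole note = 8; whole note = 8; whole note = 8; eighth = 1; dotted quarter note = 3; quarter note = 2.
Adding: 8 + 8 + 8 + 8 + 1 + 3 + 2 = 38.
38 ÷ 4 = 9.5 beats.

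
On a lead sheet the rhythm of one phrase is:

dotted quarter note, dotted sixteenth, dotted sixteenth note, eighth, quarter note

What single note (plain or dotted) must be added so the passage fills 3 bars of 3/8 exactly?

dotted eighth note

3 bars of 3/8 = 36 thirty-second notes.
Convert each value to thirty-second notes: dotted quarter note = 12; dotted sixteenth = 3; dotted sixteenth note = 3; eighth = 4; quarter note = 8.
Sum: 12 + 3 + 3 + 4 + 8 = 30.
Remaining: 36 − 30 = 6 thirty-second notes, which is a dotted eighth note.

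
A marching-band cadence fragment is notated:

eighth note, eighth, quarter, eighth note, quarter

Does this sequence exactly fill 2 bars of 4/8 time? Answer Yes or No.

One bar of 4/8 = 4 eighth notes, so 2 bars = 8.
Convert each value to eighth notes: eighth note = 1; eighth = 1; quarter = 2; eighth note = 1; quarter = 2.
Altogether 1 + 1 + 2 + 1 + 2 = 7.
7 falls short of 8, so the answer is No.

No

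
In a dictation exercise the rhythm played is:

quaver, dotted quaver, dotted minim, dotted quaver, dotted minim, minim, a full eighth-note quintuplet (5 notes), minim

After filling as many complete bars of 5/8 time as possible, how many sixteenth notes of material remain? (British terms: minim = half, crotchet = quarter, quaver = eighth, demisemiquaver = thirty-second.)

6

One bar of 5/8 = 10 sixteenth notes.
Working in sixteenth notes: quaver = 2; dotted quaver = 3; dotted minim = 12; dotted quaver = 3; dotted minim = 12; minim = 8; a full eighth-note quintuplet (5 notes) (five quintuplet eighths span one half) = 8; minim = 8.
Total: 2 + 3 + 12 + 3 + 12 + 8 + 8 + 8 = 56.
56 ÷ 10 = 5 complete bars with 6 sixteenth notes remaining.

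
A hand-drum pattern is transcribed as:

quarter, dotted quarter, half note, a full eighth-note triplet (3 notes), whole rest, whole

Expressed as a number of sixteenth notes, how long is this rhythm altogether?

Express everything in sixteenth notes: quarter = 4; dotted quarter = 6; half note = 8; a full eighth-note triplet (3 notes) (three triplet eighths span one quarter) = 4; whole rest = 16; whole = 16.
Sum: 4 + 6 + 8 + 4 + 16 + 16 = 54 sixteenth notes.

54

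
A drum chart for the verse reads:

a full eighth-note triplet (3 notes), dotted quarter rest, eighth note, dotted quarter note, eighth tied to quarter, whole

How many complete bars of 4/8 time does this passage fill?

One bar of 4/8 = 4 eighth notes.
Express everything in eighth notes: a full eighth-note triplet (3 notes) (three triplet eighths span one quarter) = 2; dotted quarter rest = 3; eighth note = 1; dotted quarter note = 3; eighth tied to quarter (eighth + quarter) = 3; whole = 8.
Altogether 2 + 3 + 1 + 3 + 3 + 8 = 20.
20 ÷ 4 = 5 complete bars with 0 left over.

5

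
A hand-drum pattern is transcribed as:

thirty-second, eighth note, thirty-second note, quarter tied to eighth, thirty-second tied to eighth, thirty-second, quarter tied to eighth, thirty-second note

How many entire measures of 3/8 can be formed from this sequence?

One bar of 3/8 = 12 thirty-second notes.
Convert each value to thirty-second notes: thirty-second = 1; eighth note = 4; thirty-second note = 1; quarter tied to eighth (quarter + eighth) = 12; thirty-second tied to eighth (thirty-second + eighth) = 5; thirty-second = 1; quarter tied to eighth (quarter + eighth) = 12; thirty-second note = 1.
Adding: 1 + 4 + 1 + 12 + 5 + 1 + 12 + 1 = 37.
37 ÷ 12 = 3 complete bars with 1 left over.

3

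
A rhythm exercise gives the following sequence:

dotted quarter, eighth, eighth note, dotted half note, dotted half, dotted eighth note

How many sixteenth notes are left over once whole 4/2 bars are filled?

One bar of 4/2 = 32 sixteenth notes.
Working in sixteenth notes: dotted quarter = 6; eighth = 2; eighth note = 2; dotted half note = 12; dotted half = 12; dotted eighth note = 3.
Sum: 6 + 2 + 2 + 12 + 12 + 3 = 37.
37 ÷ 32 = 1 complete bar with 5 sixteenth notes remaining.

5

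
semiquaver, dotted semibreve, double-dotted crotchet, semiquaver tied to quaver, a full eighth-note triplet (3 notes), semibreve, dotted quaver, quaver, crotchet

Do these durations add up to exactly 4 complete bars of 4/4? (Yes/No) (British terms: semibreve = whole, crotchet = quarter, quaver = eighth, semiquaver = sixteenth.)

Yes

One bar of 4/4 = 16 sixteenth notes, so 4 bars = 64.
In sixteenth notes: semiquaver = 1; dotted semibreve = 24; double-dotted crotchet = 7; semiquaver tied to quaver (semiquaver + quaver) = 3; a full eighth-note triplet (3 notes) (three triplet eighths span one quarter) = 4; semibreve = 16; dotted quaver = 3; quaver = 2; crotchet = 4.
Altogether 1 + 24 + 7 + 3 + 4 + 16 + 3 + 2 + 4 = 64.
64 equals 64, so the answer is Yes.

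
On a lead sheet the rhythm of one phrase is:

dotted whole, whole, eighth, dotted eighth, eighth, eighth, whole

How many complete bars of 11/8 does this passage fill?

2

One bar of 11/8 = 22 sixteenth notes.
Working in sixteenth notes: dotted whole = 24; whole = 16; eighth = 2; dotted eighth = 3; eighth = 2; eighth = 2; whole = 16.
Adding: 24 + 16 + 2 + 3 + 2 + 2 + 16 = 65.
65 ÷ 22 = 2 complete bars with 21 left over.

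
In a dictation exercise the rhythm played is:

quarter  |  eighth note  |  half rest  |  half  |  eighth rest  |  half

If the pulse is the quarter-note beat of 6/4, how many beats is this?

8

One quarter-note beat = 2 eighth notes.
Working in eighth notes: quarter = 2; eighth note = 1; half rest = 4; half = 4; eighth rest = 1; half = 4.
Altogether 2 + 1 + 4 + 4 + 1 + 4 = 16.
16 ÷ 2 = 8 beats.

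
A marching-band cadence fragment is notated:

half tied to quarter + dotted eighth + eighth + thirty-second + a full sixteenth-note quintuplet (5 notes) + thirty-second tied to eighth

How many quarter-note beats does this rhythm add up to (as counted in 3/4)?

6

One quarter-note beat = 8 thirty-second notes.
Each duration in thirty-second notes: half tied to quarter (half + quarter) = 24; dotted eighth = 6; eighth = 4; thirty-second = 1; a full sixteenth-note quintuplet (5 notes) (five quintuplet sixteenths span one quarter) = 8; thirty-second tied to eighth (thirty-second + eighth) = 5.
Altogether 24 + 6 + 4 + 1 + 8 + 5 = 48.
48 ÷ 8 = 6 beats.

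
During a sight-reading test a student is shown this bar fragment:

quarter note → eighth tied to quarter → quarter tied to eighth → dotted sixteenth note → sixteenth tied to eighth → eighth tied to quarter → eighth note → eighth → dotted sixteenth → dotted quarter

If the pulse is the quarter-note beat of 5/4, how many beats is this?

One quarter-note beat = 8 thirty-second notes.
In thirty-second notes: quarter note = 8; eighth tied to quarter (eighth + quarter) = 12; quarter tied to eighth (quarter + eighth) = 12; dotted sixteenth note = 3; sixteenth tied to eighth (sixteenth + eighth) = 6; eighth tied to quarter (eighth + quarter) = 12; eighth note = 4; eighth = 4; dotted sixteenth = 3; dotted quarter = 12.
Altogether 8 + 12 + 12 + 3 + 6 + 12 + 4 + 4 + 3 + 12 = 76.
76 ÷ 8 = 9.5 beats.

9.5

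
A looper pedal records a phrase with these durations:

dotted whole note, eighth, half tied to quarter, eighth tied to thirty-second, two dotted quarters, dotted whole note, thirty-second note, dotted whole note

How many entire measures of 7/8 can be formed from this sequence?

One bar of 7/8 = 28 thirty-second notes.
Each duration in thirty-second notes: dotted whole note = 48; eighth = 4; half tied to quarter (half + quarter) = 24; eighth tied to thirty-second (eighth + thirty-second) = 5; dotted quarter = 12; dotted quarter = 12; dotted whole note = 48; thirty-second note = 1; dotted whole note = 48.
Altogether 48 + 4 + 24 + 5 + 12 + 12 + 48 + 1 + 48 = 202.
202 ÷ 28 = 7 complete bars with 6 left over.

7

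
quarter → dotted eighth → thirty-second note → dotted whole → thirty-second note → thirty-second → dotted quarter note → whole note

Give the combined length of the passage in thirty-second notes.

In thirty-second notes: quarter = 8; dotted eighth = 6; thirty-second note = 1; dotted whole = 48; thirty-second note = 1; thirty-second = 1; dotted quarter note = 12; whole note = 32.
Adding: 8 + 6 + 1 + 48 + 1 + 1 + 12 + 32 = 109 thirty-second notes.

109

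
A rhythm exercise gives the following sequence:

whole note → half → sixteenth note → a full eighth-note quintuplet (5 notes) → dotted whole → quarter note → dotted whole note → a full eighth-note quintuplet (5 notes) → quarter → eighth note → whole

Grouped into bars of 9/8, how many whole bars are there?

6

One bar of 9/8 = 18 sixteenth notes.
Each duration in sixteenth notes: whole note = 16; half = 8; sixteenth note = 1; a full eighth-note quintuplet (5 notes) (five quintuplet eighths span one half) = 8; dotted whole = 24; quarter note = 4; dotted whole note = 24; a full eighth-note quintuplet (5 notes) (five quintuplet eighths span one half) = 8; quarter = 4; eighth note = 2; whole = 16.
Altogether 16 + 8 + 1 + 8 + 24 + 4 + 24 + 8 + 4 + 2 + 16 = 115.
115 ÷ 18 = 6 complete bars with 7 left over.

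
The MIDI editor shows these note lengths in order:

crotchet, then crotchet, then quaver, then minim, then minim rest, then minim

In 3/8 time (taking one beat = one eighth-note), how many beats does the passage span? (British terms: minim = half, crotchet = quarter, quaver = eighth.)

17

One eighth-note beat = 2 sixteenth notes.
Each duration in sixteenth notes: crotchet = 4; crotchet = 4; quaver = 2; minim = 8; minim rest = 8; minim = 8.
Adding: 4 + 4 + 2 + 8 + 8 + 8 = 34.
34 ÷ 2 = 17 beats.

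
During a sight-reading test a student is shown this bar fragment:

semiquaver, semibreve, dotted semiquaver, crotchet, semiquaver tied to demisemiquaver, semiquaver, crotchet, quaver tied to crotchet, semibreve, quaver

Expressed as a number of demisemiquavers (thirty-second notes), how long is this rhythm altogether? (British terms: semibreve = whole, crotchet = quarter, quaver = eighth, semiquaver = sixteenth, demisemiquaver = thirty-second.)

Convert each value to thirty-second notes: semiquaver = 2; semibreve = 32; dotted semiquaver = 3; crotchet = 8; semiquaver tied to demisemiquaver (semiquaver + demisemiquaver) = 3; semiquaver = 2; crotchet = 8; quaver tied to crotchet (quaver + crotchet) = 12; semibreve = 32; quaver = 4.
Altogether 2 + 32 + 3 + 8 + 3 + 2 + 8 + 12 + 32 + 4 = 106 thirty-second notes.

106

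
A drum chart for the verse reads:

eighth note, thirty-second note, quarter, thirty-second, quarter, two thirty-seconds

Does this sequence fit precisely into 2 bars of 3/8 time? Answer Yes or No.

One bar of 3/8 = 12 thirty-second notes, so 2 bars = 24.
Convert each value to thirty-second notes: eighth note = 4; thirty-second note = 1; quarter = 8; thirty-second = 1; quarter = 8; thirty-second = 1; thirty-second = 1.
Sum: 4 + 1 + 8 + 1 + 8 + 1 + 1 = 24.
24 equals 24, so the answer is Yes.

Yes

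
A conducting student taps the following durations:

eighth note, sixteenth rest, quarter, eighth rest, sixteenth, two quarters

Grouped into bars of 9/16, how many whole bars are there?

One bar of 9/16 = 9 sixteenth notes.
In sixteenth notes: eighth note = 2; sixteenth rest = 1; quarter = 4; eighth rest = 2; sixteenth = 1; quarter = 4; quarter = 4.
Sum: 2 + 1 + 4 + 2 + 1 + 4 + 4 = 18.
18 ÷ 9 = 2 complete bars with 0 left over.

2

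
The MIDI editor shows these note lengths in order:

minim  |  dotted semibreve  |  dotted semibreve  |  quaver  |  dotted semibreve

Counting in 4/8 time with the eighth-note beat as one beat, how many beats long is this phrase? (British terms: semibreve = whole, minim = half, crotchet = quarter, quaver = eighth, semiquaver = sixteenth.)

One eighth-note beat = 2 sixteenth notes.
Express everything in sixteenth notes: minim = 8; dotted semibreve = 24; dotted semibreve = 24; quaver = 2; dotted semibreve = 24.
Total: 8 + 24 + 24 + 2 + 24 = 82.
82 ÷ 2 = 41 beats.

41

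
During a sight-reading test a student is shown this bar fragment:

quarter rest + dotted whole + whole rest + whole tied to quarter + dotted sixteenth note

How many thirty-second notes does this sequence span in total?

131

Each duration in thirty-second notes: quarter rest = 8; dotted whole = 48; whole rest = 32; whole tied to quarter (whole + quarter) = 40; dotted sixteenth note = 3.
Sum: 8 + 48 + 32 + 40 + 3 = 131 thirty-second notes.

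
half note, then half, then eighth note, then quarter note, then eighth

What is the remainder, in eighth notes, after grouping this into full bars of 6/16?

0

One bar of 6/16 = 3 eighth notes.
Each duration in eighth notes: half note = 4; half = 4; eighth note = 1; quarter note = 2; eighth = 1.
Sum: 4 + 4 + 1 + 2 + 1 = 12.
12 ÷ 3 = 4 complete bars with 0 eighth notes remaining.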